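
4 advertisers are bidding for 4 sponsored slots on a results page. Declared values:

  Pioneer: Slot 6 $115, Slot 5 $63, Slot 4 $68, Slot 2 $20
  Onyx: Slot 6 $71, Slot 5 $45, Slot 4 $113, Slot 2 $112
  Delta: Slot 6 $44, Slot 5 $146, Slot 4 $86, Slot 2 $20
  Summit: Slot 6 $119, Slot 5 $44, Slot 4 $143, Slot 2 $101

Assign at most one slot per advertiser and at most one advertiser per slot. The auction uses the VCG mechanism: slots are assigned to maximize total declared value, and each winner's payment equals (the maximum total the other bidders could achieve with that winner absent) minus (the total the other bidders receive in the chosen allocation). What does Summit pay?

Efficient allocation: Pioneer→Slot 6 ($115), Onyx→Slot 2 ($112), Delta→Slot 5 ($146), Summit→Slot 4 ($143); total welfare W = $516.
Summit receives Slot 4 at value $143, so the others get W − 143 = $373.
Without Summit: best allocation of the remaining 3 bidders over all 4 slots is Pioneer→Slot 6 ($115), Onyx→Slot 4 ($113), Delta→Slot 5 ($146), total $374.
VCG payment = (others' best without Summit) − (others' welfare with Summit) = 374 − 373 = $1.

Summit pays $1.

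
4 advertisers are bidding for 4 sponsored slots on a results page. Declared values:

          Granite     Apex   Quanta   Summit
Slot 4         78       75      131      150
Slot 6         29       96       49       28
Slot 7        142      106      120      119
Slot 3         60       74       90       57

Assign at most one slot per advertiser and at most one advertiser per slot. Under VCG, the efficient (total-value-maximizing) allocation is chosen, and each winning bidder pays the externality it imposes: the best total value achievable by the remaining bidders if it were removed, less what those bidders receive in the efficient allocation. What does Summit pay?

Efficient allocation: Granite→Slot 7 ($142), Apex→Slot 6 ($96), Quanta→Slot 3 ($90), Summit→Slot 4 ($150); total welfare W = $478.
Summit receives Slot 4 at value $150, so the others get W − 150 = $328.
Without Summit: best allocation of the remaining 3 bidders over all 4 slots is Granite→Slot 7 ($142), Apex→Slot 6 ($96), Quanta→Slot 4 ($131), total $369.
VCG payment = (others' best without Summit) − (others' welfare with Summit) = 369 − 328 = $41.

Summit pays $41.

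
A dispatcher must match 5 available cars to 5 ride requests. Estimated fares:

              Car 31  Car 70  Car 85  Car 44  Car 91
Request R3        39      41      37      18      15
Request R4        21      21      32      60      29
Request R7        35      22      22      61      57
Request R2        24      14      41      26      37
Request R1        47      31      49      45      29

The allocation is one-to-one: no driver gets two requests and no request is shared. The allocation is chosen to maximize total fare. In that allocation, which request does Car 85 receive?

Car 85 receives Request R2.

Optimal: Car 31→Request R1 ($47), Car 70→Request R3 ($41), Car 85→Request R2 ($41), Car 44→Request R4 ($60), Car 91→Request R7 ($57) — total 47+41+41+60+57 = $246.
Row-greedy (each driver in turn takes its best remaining request) gives $219, worse by 27.
Next-best assignment: Car 31→Request R2, Car 70→Request R3, Car 85→Request R1, Car 44→Request R4, Car 91→Request R7 = $231.
Checked against all permutations: $246 is optimal.
Car 85's own top request is Request R1 ($49), but forcing Car 85→Request R1 and reassigning the rest optimally gives only $231 — worse by 15.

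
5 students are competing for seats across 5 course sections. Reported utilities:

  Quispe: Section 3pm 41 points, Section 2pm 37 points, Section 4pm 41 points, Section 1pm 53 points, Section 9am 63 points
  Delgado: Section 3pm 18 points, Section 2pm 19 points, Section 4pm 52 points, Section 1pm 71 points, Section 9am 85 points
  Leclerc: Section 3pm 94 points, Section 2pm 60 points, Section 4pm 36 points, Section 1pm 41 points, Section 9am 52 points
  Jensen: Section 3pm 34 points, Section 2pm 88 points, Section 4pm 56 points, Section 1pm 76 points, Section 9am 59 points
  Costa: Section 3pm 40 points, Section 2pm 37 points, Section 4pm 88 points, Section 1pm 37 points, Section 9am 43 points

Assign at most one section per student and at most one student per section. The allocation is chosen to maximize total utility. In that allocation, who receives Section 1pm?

Quispe receives Section 1pm.

Treat this as an assignment problem: match each student to one section.
Optimal: Quispe→Section 1pm (53 points), Delgado→Section 9am (85 points), Leclerc→Section 3pm (94 points), Jensen→Section 2pm (88 points), Costa→Section 4pm (88 points) — total 53+85+94+88+88 = 408 points.
Column-greedy (each section in turn goes to its best remaining student) gives 404 points, worse by 4.
Next-best assignment: Quispe→Section 9am, Delgado→Section 1pm, Leclerc→Section 3pm, Jensen→Section 2pm, Costa→Section 4pm = 404 points.
Quispe's own top section is Section 9am (63 points), but forcing Quispe→Section 9am and reassigning the rest optimally gives only 404 points — worse by 4.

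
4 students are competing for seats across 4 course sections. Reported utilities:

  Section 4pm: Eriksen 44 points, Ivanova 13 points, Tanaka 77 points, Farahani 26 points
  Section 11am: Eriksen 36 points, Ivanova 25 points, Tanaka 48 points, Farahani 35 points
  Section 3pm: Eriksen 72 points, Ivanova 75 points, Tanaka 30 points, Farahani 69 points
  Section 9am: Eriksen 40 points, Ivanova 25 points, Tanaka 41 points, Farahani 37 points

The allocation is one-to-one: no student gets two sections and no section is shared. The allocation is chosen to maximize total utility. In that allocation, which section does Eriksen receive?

This is a one-to-one assignment (maximum-weight bipartite matching).
Optimal: Eriksen→Section 9am (40 points), Ivanova→Section 3pm (75 points), Tanaka→Section 4pm (77 points), Farahani→Section 11am (35 points) — total 40+75+77+35 = 227 points.
Column-greedy (each section in turn goes to its best remaining student) gives 225 points, worse by 2.
Eriksen's own top section is Section 3pm (72 points), but forcing Eriksen→Section 3pm and reassigning the rest optimally gives only 211 points — worse by 16.

Eriksen receives Section 9am.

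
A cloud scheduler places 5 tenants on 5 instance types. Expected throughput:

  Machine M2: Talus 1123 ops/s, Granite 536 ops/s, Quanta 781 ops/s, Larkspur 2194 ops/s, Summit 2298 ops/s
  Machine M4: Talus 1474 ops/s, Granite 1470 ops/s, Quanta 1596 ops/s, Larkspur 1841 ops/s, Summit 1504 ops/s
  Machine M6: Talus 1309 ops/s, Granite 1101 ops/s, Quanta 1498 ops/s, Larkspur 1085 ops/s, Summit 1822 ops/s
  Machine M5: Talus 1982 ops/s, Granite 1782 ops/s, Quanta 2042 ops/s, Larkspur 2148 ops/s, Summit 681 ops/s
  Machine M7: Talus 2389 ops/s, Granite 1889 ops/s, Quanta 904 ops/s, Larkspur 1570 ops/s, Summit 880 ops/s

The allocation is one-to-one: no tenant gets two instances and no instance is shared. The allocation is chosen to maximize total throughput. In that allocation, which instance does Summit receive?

Summit receives Machine M6.

Optimal: Talus→Machine M7 (2389 ops/s), Granite→Machine M4 (1470 ops/s), Quanta→Machine M5 (2042 ops/s), Larkspur→Machine M2 (2194 ops/s), Summit→Machine M6 (1822 ops/s) — total 2389+1470+2042+2194+1822 = 9917 ops/s.
Column-greedy (each instance in turn goes to its best remaining tenant) gives 9508 ops/s, worse by 409.
Summit's own top instance is Machine M2 (2298 ops/s), but forcing Summit→Machine M2 and reassigning the rest optimally gives only 9808 ops/s — worse by 109.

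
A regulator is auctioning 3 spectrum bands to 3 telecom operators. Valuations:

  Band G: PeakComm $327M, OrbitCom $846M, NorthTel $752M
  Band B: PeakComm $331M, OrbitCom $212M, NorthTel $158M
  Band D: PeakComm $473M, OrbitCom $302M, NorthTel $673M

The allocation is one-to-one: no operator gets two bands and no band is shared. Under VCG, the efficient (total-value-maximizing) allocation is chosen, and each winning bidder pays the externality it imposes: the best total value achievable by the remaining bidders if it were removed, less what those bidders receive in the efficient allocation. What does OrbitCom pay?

Efficient allocation: PeakComm→Band B ($331M), OrbitCom→Band G ($846M), NorthTel→Band D ($673M); total welfare W = $1850M.
OrbitCom receives Band G at value $846M, so the others get W − 846 = $1004M.
Without OrbitCom: best allocation of the remaining 2 bidders over all 3 bands is PeakComm→Band D ($473M), NorthTel→Band G ($752M), total $1225M.
VCG payment = (others' best without OrbitCom) − (others' welfare with OrbitCom) = 1225 − 1004 = $221M.

OrbitCom pays $221M.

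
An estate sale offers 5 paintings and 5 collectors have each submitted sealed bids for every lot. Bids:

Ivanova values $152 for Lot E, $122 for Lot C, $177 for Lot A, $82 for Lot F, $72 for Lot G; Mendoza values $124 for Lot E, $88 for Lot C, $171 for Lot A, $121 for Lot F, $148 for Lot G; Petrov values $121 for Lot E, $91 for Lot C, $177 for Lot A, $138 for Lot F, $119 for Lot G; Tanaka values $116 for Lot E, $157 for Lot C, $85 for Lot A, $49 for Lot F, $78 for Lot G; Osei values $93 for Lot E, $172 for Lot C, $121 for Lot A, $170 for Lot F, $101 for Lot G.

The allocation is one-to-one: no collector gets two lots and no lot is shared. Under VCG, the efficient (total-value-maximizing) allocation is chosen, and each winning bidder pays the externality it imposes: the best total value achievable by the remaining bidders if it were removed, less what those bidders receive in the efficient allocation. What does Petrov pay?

Petrov pays $25.

Efficient allocation: Ivanova→Lot E ($152), Mendoza→Lot G ($148), Petrov→Lot A ($177), Tanaka→Lot C ($157), Osei→Lot F ($170); total welfare W = $804.
Petrov receives Lot A at value $177, so the others get W − 177 = $627.
Without Petrov: best allocation of the remaining 4 bidders over all 5 lots is Ivanova→Lot A ($177), Mendoza→Lot G ($148), Tanaka→Lot C ($157), Osei→Lot F ($170), total $652.
VCG payment = (others' best without Petrov) − (others' welfare with Petrov) = 652 − 627 = $25.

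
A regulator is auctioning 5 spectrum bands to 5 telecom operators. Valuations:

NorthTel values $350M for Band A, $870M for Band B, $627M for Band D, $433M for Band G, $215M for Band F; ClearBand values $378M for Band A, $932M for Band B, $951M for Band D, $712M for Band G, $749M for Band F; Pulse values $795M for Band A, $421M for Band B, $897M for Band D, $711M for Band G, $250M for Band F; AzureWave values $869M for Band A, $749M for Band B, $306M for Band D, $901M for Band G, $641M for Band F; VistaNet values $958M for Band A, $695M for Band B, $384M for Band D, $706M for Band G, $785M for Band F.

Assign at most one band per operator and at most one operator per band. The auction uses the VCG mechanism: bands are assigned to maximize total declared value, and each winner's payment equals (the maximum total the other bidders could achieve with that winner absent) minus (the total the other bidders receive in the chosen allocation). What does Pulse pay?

Pulse pays $202M.

Efficient allocation: NorthTel→Band B ($870M), ClearBand→Band F ($749M), Pulse→Band D ($897M), AzureWave→Band G ($901M), VistaNet→Band A ($958M); total welfare W = $4375M.
Pulse receives Band D at value $897M, so the others get W − 897 = $3478M.
Without Pulse: best allocation of the remaining 4 bidders over all 5 bands is NorthTel→Band B ($870M), ClearBand→Band D ($951M), AzureWave→Band G ($901M), VistaNet→Band A ($958M), total $3680M.
VCG payment = (others' best without Pulse) − (others' welfare with Pulse) = 3680 − 3478 = $202M.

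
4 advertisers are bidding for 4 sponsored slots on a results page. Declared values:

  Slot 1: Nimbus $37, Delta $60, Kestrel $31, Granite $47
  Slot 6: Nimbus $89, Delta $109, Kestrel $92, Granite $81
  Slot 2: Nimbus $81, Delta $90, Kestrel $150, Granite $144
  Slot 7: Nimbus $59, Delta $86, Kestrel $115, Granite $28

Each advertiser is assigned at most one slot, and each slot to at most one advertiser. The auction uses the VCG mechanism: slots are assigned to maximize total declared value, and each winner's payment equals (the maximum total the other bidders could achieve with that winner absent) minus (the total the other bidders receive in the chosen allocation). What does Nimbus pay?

Efficient allocation: Nimbus→Slot 6 ($89), Delta→Slot 1 ($60), Kestrel→Slot 7 ($115), Granite→Slot 2 ($144); total welfare W = $408.
Nimbus receives Slot 6 at value $89, so the others get W − 89 = $319.
Without Nimbus: best allocation of the remaining 3 bidders over all 4 slots is Delta→Slot 6 ($109), Kestrel→Slot 7 ($115), Granite→Slot 2 ($144), total $368.
VCG payment = (others' best without Nimbus) − (others' welfare with Nimbus) = 368 − 319 = $49.

Nimbus pays $49.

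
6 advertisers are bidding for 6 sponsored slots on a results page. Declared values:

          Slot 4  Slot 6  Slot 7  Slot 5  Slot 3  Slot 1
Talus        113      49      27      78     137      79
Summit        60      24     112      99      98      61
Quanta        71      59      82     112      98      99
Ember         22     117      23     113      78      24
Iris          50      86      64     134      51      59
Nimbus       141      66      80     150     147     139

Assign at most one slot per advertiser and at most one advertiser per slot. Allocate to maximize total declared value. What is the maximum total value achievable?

This is the linear assignment problem.
Optimal: Talus→Slot 3 ($137), Summit→Slot 7 ($112), Quanta→Slot 1 ($99), Ember→Slot 6 ($117), Iris→Slot 5 ($134), Nimbus→Slot 4 ($141) — total 137+112+99+117+134+141 = $740.
Row-greedy (each advertiser in turn takes its best remaining slot) gives $678, worse by 62.
Checked against all permutations: $740 is optimal.

Max total: $740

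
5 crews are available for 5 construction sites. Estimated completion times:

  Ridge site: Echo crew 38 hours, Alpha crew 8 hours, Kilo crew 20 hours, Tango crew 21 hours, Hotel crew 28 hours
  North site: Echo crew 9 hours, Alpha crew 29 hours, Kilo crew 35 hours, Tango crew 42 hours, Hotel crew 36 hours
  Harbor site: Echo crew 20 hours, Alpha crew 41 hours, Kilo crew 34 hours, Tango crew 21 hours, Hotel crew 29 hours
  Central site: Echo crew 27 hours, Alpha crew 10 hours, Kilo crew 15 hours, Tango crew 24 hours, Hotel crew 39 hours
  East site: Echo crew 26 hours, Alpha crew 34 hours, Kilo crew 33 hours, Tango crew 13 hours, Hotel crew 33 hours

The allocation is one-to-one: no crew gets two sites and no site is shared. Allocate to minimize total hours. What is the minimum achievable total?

This is the linear assignment problem.
Optimal: Echo crew→North site (9 hours), Alpha crew→Ridge site (8 hours), Kilo crew→Central site (15 hours), Tango crew→East site (13 hours), Hotel crew→Harbor site (29 hours) — total 9+8+15+13+29 = 74 hours.
Column-greedy (each site in turn goes to its cheapest remaining crew) gives 86 hours, worse by 12.
Swapping Alpha crew↔Tango crew (Alpha crew→East site 34 hours, Tango crew→Ridge site 21 hours) adds 34.
Every other assignment is strictly worse.

Minimum total: 74 hours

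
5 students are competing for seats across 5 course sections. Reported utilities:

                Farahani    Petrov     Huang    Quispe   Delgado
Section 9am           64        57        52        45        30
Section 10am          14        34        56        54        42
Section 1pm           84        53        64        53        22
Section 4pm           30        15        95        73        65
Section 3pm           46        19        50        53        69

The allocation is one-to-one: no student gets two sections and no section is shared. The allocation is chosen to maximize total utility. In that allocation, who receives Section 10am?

Quispe receives Section 10am.

Optimal: Farahani→Section 1pm (84 points), Petrov→Section 9am (57 points), Huang→Section 4pm (95 points), Quispe→Section 10am (54 points), Delgado→Section 3pm (69 points) — total 84+57+95+54+69 = 359 points.
Column-greedy (each section in turn goes to its best remaining student) gives 315 points, worse by 44.
Quispe's own top section is Section 4pm (73 points), but forcing Quispe→Section 4pm and reassigning the rest optimally gives only 339 points — worse by 20.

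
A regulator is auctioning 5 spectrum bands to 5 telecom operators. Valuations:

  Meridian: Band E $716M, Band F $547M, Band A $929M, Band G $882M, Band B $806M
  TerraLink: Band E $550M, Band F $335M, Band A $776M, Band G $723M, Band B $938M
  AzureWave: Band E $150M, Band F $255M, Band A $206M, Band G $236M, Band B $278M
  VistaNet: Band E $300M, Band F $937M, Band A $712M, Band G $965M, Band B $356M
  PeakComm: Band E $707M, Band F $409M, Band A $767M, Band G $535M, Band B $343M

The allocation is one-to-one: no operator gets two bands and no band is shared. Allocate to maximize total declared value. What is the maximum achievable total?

Optimal: Meridian→Band A ($929M), TerraLink→Band B ($938M), AzureWave→Band F ($255M), VistaNet→Band G ($965M), PeakComm→Band E ($707M) — total 929+938+255+965+707 = $3794M.
Column-greedy (each band in turn goes to its best remaining operator) gives $3242M, worse by 552.
Next-best assignment: Meridian→Band A, TerraLink→Band B, AzureWave→Band G, VistaNet→Band F, PeakComm→Band E = $3747M.
Swapping PeakComm↔Meridian (PeakComm→Band A $767M, Meridian→Band E $716M) loses 153.
Every other assignment is strictly worse.

Max total: $3794M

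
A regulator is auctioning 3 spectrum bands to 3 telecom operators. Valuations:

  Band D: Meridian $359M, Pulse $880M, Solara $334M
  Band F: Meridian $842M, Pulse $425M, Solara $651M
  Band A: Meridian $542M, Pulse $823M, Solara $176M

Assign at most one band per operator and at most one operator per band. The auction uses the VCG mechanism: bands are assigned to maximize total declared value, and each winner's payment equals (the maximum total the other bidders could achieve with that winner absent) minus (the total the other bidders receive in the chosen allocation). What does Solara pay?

Efficient allocation: Meridian→Band A ($542M), Pulse→Band D ($880M), Solara→Band F ($651M); total welfare W = $2073M.
Solara receives Band F at value $651M, so the others get W − 651 = $1422M.
Without Solara: best allocation of the remaining 2 bidders over all 3 bands is Meridian→Band F ($842M), Pulse→Band D ($880M), total $1722M.
VCG payment = (others' best without Solara) − (others' welfare with Solara) = 1722 − 1422 = $300M.

Solara pays $300M.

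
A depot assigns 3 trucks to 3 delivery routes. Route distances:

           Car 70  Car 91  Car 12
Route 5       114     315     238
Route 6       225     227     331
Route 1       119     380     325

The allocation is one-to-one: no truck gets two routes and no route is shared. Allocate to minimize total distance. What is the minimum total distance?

Minimum total: 584 km

Optimal: Car 70→Route 1 (119 km), Car 91→Route 6 (227 km), Car 12→Route 5 (238 km) — total 119+227+238 = 584 km.
Row-greedy (each truck in turn takes its cheapest remaining route) gives 666 km, worse by 82.
Next-best assignment: Car 70→Route 5, Car 91→Route 6, Car 12→Route 1 = 666 km.
No other one-to-one assignment undercuts 584 km.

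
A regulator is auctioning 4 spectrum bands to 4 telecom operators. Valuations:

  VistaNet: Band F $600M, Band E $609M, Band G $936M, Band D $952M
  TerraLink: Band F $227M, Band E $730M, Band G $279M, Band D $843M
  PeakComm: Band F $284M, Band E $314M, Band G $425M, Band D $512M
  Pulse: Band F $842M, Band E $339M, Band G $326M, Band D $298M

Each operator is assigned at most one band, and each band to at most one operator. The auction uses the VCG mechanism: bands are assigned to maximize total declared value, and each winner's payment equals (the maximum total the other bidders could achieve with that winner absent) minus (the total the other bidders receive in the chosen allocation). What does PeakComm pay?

Efficient allocation: VistaNet→Band G ($936M), TerraLink→Band E ($730M), PeakComm→Band D ($512M), Pulse→Band F ($842M); total welfare W = $3020M.
PeakComm receives Band D at value $512M, so the others get W − 512 = $2508M.
Without PeakComm: best allocation of the remaining 3 bidders over all 4 bands is VistaNet→Band G ($936M), TerraLink→Band D ($843M), Pulse→Band F ($842M), total $2621M.
VCG payment = (others' best without PeakComm) − (others' welfare with PeakComm) = 2621 − 2508 = $113M.

PeakComm pays $113M.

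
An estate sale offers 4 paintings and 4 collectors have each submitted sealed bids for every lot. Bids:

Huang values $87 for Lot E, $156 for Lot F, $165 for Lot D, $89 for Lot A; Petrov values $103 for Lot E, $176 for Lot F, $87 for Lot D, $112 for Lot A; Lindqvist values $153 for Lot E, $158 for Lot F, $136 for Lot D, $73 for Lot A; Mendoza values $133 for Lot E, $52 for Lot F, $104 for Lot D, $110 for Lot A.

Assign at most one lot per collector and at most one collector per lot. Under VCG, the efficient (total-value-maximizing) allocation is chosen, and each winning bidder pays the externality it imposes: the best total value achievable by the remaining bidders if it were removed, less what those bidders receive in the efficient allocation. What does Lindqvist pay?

Lindqvist pays $23.

Efficient allocation: Huang→Lot D ($165), Petrov→Lot F ($176), Lindqvist→Lot E ($153), Mendoza→Lot A ($110); total welfare W = $604.
Lindqvist receives Lot E at value $153, so the others get W − 153 = $451.
Without Lindqvist: best allocation of the remaining 3 bidders over all 4 lots is Huang→Lot D ($165), Petrov→Lot F ($176), Mendoza→Lot E ($133), total $474.
VCG payment = (others' best without Lindqvist) − (others' welfare with Lindqvist) = 474 − 451 = $23.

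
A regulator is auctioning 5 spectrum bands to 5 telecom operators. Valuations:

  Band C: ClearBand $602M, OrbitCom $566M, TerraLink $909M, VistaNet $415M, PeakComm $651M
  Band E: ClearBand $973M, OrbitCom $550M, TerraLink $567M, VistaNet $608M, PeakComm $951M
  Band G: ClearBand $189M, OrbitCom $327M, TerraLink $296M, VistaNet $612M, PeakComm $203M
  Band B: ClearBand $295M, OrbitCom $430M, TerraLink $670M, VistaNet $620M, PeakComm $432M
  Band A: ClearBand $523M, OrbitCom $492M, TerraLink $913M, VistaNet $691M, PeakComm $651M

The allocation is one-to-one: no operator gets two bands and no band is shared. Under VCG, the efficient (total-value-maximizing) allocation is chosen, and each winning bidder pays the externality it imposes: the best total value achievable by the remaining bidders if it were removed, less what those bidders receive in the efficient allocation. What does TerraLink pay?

Efficient allocation: ClearBand→Band E ($973M), OrbitCom→Band B ($430M), TerraLink→Band A ($913M), VistaNet→Band G ($612M), PeakComm→Band C ($651M); total welfare W = $3579M.
TerraLink receives Band A at value $913M, so the others get W − 913 = $2666M.
Without TerraLink: best allocation of the remaining 4 bidders over all 5 bands is ClearBand→Band E ($973M), OrbitCom→Band C ($566M), VistaNet→Band B ($620M), PeakComm→Band A ($651M), total $2810M.
VCG payment = (others' best without TerraLink) − (others' welfare with TerraLink) = 2810 − 2666 = $144M.

TerraLink pays $144M.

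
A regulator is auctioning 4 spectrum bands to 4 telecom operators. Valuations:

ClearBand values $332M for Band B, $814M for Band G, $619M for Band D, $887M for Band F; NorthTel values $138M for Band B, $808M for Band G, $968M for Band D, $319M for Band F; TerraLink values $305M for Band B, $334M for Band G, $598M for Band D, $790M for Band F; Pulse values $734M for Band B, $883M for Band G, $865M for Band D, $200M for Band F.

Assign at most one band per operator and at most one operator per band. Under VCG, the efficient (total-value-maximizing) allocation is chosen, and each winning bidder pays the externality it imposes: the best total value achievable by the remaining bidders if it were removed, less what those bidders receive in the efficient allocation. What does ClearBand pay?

ClearBand pays $149M.

Efficient allocation: ClearBand→Band G ($814M), NorthTel→Band D ($968M), TerraLink→Band F ($790M), Pulse→Band B ($734M); total welfare W = $3306M.
ClearBand receives Band G at value $814M, so the others get W − 814 = $2492M.
Without ClearBand: best allocation of the remaining 3 bidders over all 4 bands is NorthTel→Band D ($968M), TerraLink→Band F ($790M), Pulse→Band G ($883M), total $2641M.
VCG payment = (others' best without ClearBand) − (others' welfare with ClearBand) = 2641 − 2492 = $149M.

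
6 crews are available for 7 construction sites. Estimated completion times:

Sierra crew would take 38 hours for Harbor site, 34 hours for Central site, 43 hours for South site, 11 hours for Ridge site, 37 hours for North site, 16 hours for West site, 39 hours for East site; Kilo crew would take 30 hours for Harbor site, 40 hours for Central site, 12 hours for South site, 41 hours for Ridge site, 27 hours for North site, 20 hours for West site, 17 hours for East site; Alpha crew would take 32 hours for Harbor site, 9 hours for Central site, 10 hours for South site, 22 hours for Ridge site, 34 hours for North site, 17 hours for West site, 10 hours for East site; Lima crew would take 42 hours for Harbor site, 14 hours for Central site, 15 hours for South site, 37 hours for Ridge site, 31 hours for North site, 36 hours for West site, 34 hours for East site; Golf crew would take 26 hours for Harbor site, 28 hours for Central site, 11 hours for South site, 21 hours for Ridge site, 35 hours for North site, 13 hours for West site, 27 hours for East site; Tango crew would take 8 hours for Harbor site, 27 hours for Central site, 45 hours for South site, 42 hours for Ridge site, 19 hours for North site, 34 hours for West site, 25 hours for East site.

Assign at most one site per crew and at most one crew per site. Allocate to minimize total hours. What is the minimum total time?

Optimal: Sierra crew→Ridge site (11 hours), Kilo crew→South site (12 hours), Alpha crew→East site (10 hours), Lima crew→Central site (14 hours), Golf crew→West site (13 hours), Tango crew→Harbor site (8 hours) — total 11+12+10+14+13+8 = 68 hours.
Column-greedy (each site in turn goes to its cheapest remaining crew) gives 102 hours, worse by 34.
No other one-to-one assignment undercuts 68 hours.

Minimum total: 68 hours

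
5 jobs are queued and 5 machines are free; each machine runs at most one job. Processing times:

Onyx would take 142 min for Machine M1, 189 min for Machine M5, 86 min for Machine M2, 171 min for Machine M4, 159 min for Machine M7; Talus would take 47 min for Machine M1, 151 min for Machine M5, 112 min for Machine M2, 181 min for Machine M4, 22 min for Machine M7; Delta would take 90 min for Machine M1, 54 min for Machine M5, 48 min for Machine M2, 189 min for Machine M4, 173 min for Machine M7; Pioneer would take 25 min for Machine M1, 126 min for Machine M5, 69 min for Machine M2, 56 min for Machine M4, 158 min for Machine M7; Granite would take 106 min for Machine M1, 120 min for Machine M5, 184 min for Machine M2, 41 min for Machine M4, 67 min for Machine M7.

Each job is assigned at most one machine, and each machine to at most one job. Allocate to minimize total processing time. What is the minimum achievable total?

Treat this as an assignment problem: match each job to one machine.
Optimal: Onyx→Machine M2 (86 min), Talus→Machine M7 (22 min), Delta→Machine M5 (54 min), Pioneer→Machine M1 (25 min), Granite→Machine M4 (41 min) — total 86+22+54+25+41 = 228 min.
Swapping Talus↔Onyx (Talus→Machine M2 112 min, Onyx→Machine M7 159 min) adds 163.
Every other assignment is strictly worse.

Min total: 228 min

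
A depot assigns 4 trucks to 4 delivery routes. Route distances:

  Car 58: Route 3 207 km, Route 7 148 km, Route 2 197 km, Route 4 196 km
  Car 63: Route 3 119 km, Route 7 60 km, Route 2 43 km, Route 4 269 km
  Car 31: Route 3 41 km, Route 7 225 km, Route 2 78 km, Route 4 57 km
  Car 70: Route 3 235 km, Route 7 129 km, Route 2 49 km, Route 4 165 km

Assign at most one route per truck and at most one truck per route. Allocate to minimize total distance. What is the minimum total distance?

Optimal: Car 58→Route 4 (196 km), Car 63→Route 7 (60 km), Car 31→Route 3 (41 km), Car 70→Route 2 (49 km) — total 196+60+41+49 = 346 km.
Min-entry greedy (repeatedly take the single cheapest remaining cell) gives 409 km, worse by 63.
Swapping Car 31↔Car 70 (Car 31→Route 2 78 km, Car 70→Route 3 235 km) adds 223.
No other one-to-one assignment undercuts 346 km.

Minimum total: 346 km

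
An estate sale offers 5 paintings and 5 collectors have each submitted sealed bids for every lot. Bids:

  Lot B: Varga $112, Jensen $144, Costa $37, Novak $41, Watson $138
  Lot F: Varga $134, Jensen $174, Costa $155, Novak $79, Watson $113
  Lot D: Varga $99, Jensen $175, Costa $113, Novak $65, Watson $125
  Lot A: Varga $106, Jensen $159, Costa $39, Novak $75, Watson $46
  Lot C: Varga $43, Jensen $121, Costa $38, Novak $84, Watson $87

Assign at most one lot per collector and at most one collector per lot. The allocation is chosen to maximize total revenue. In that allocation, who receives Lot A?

Varga receives Lot A.

This is the linear assignment problem.
Optimal: Varga→Lot A ($106), Jensen→Lot D ($175), Costa→Lot F ($155), Novak→Lot C ($84), Watson→Lot B ($138) — total 106+175+155+84+138 = $658.
Row-greedy (each collector in turn takes its best remaining lot) gives $570, worse by 88.
Next-best assignment: Varga→Lot B, Jensen→Lot A, Costa→Lot F, Novak→Lot C, Watson→Lot D = $635.
Swapping Watson↔Novak (Watson→Lot C $87, Novak→Lot B $41) loses 94.
No other one-to-one assignment exceeds $658.
Varga's own top lot is Lot F ($134), but forcing Varga→Lot F and reassigning the rest optimally gives only $628 — worse by 30.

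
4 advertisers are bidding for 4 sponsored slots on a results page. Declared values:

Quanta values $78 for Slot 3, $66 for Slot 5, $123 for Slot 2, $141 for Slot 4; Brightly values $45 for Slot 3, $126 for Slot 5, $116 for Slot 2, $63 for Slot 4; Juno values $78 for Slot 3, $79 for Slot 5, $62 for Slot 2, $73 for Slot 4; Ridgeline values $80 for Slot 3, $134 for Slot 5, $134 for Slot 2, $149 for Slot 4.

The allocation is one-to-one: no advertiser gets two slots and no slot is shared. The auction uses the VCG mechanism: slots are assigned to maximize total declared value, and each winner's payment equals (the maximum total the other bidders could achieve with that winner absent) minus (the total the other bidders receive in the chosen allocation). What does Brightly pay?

Efficient allocation: Quanta→Slot 4 ($141), Brightly→Slot 5 ($126), Juno→Slot 3 ($78), Ridgeline→Slot 2 ($134); total welfare W = $479.
Brightly receives Slot 5 at value $126, so the others get W − 126 = $353.
Without Brightly: best allocation of the remaining 3 bidders over all 4 slots is Quanta→Slot 4 ($141), Juno→Slot 5 ($79), Ridgeline→Slot 2 ($134), total $354.
VCG payment = (others' best without Brightly) − (others' welfare with Brightly) = 354 − 353 = $1.

Brightly pays $1.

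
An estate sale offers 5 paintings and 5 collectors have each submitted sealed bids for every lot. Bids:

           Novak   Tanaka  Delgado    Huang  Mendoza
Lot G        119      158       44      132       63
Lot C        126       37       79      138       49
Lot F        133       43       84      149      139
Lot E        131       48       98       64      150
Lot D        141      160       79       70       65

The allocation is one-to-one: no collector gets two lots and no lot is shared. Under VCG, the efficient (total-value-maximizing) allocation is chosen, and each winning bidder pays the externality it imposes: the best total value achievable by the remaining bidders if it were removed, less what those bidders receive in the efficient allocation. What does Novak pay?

Novak pays $2.

Efficient allocation: Novak→Lot D ($141), Tanaka→Lot G ($158), Delgado→Lot C ($79), Huang→Lot F ($149), Mendoza→Lot E ($150); total welfare W = $677.
Novak receives Lot D at value $141, so the others get W − 141 = $536.
Without Novak: best allocation of the remaining 4 bidders over all 5 lots is Tanaka→Lot D ($160), Delgado→Lot C ($79), Huang→Lot F ($149), Mendoza→Lot E ($150), total $538.
VCG payment = (others' best without Novak) − (others' welfare with Novak) = 538 − 536 = $2.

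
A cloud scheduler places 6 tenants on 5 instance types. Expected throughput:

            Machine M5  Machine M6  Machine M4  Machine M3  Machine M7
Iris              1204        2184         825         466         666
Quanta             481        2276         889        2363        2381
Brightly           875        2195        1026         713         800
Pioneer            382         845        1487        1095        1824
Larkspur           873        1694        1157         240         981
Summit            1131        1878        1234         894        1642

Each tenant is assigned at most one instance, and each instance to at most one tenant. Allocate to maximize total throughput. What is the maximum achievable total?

Optimal: Iris→Machine M5 (1204 ops/s), Brightly→Machine M6 (2195 ops/s), Pioneer→Machine M4 (1487 ops/s), Quanta→Machine M3 (2363 ops/s), Summit→Machine M7 (1642 ops/s) — total 1204+2195+1487+2363+1642 = 8891 ops/s.
Max-entry greedy (repeatedly take the single best remaining cell) gives 8161 ops/s, worse by 730.

Max total: 8891 ops/s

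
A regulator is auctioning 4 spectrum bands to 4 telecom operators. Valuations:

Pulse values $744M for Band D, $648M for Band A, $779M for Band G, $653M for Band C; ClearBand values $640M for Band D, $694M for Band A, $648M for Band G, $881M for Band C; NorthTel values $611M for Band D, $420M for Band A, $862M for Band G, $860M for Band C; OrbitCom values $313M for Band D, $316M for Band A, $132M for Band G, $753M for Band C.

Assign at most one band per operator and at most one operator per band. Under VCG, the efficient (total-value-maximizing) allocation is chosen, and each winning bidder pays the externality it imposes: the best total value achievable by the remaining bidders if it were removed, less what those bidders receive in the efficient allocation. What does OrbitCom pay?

Efficient allocation: Pulse→Band D ($744M), ClearBand→Band A ($694M), NorthTel→Band G ($862M), OrbitCom→Band C ($753M); total welfare W = $3053M.
OrbitCom receives Band C at value $753M, so the others get W − 753 = $2300M.
Without OrbitCom: best allocation of the remaining 3 bidders over all 4 bands is Pulse→Band D ($744M), ClearBand→Band C ($881M), NorthTel→Band G ($862M), total $2487M.
VCG payment = (others' best without OrbitCom) − (others' welfare with OrbitCom) = 2487 − 2300 = $187M.

OrbitCom pays $187M.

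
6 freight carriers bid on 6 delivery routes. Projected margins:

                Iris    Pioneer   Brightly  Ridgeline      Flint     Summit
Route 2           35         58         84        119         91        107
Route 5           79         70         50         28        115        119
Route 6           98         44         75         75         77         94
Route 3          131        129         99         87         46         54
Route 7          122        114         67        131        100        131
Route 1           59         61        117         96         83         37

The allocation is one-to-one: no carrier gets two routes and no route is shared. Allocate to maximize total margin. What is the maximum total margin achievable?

Maximum total: $709k

Treat this as an assignment problem: match each carrier to one route.
Optimal: Iris→Route 6 ($98k), Pioneer→Route 3 ($129k), Brightly→Route 1 ($117k), Ridgeline→Route 2 ($119k), Flint→Route 5 ($115k), Summit→Route 7 ($131k) — total 98+129+117+119+115+131 = $709k.
Column-greedy (each route in turn goes to its best remaining carrier) gives $682k, worse by 27.
Next-best assignment: Iris→Route 6, Pioneer→Route 3, Brightly→Route 1, Ridgeline→Route 7, Flint→Route 5, Summit→Route 2 = $697k.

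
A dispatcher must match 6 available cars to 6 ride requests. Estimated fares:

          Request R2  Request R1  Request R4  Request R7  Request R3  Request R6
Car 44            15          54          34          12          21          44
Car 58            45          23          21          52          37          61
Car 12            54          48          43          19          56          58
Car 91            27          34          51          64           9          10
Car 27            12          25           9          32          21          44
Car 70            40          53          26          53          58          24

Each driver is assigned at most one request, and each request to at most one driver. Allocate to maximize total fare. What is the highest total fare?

This is a one-to-one assignment (maximum-weight bipartite matching).
Optimal: Car 44→Request R1 ($54), Car 58→Request R7 ($52), Car 12→Request R2 ($54), Car 91→Request R4 ($51), Car 27→Request R6 ($44), Car 70→Request R3 ($58) — total 54+52+54+51+44+58 = $313.
No other one-to-one assignment exceeds $313.

Max total: $313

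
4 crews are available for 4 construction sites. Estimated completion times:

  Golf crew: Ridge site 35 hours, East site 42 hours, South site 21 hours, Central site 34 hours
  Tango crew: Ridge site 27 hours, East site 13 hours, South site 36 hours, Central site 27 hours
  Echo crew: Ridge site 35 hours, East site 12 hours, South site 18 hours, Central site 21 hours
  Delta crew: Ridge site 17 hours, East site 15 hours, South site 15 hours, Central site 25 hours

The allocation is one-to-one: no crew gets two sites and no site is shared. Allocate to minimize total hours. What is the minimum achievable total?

Optimal: Golf crew→South site (21 hours), Tango crew→East site (13 hours), Echo crew→Central site (21 hours), Delta crew→Ridge site (17 hours) — total 21+13+21+17 = 72 hours.
Column-greedy (each site in turn goes to its cheapest remaining crew) gives 77 hours, worse by 5.

Minimum total: 72 hours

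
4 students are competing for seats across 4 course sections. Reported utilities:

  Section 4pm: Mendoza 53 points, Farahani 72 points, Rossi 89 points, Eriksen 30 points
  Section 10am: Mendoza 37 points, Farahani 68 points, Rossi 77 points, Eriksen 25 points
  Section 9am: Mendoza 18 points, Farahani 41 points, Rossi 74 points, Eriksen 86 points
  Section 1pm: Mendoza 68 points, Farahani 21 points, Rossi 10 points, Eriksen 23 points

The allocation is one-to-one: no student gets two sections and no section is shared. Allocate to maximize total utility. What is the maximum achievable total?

This is the linear assignment problem.
Optimal: Mendoza→Section 1pm (68 points), Farahani→Section 10am (68 points), Rossi→Section 4pm (89 points), Eriksen→Section 9am (86 points) — total 68+68+89+86 = 311 points.
Row-greedy (each student in turn takes its best remaining section) gives 303 points, worse by 8.
Next-best assignment: Mendoza→Section 1pm, Farahani→Section 4pm, Rossi→Section 10am, Eriksen→Section 9am = 303 points.

Maximum total: 311 points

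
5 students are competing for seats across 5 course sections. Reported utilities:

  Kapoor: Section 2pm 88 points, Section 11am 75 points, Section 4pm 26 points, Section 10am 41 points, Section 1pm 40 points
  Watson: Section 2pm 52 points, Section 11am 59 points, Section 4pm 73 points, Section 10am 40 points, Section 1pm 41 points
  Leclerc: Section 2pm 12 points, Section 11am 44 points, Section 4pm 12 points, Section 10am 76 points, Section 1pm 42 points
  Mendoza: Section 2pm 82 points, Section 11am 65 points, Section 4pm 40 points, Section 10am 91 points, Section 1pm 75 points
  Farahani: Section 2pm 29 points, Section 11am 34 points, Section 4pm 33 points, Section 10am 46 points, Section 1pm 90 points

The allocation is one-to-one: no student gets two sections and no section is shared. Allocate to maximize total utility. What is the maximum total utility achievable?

Treat this as an assignment problem: match each student to one section.
Optimal: Kapoor→Section 11am (75 points), Watson→Section 4pm (73 points), Leclerc→Section 10am (76 points), Mendoza→Section 2pm (82 points), Farahani→Section 1pm (90 points) — total 75+73+76+82+90 = 396 points.
Row-greedy (each student in turn takes its best remaining section) gives 346 points, worse by 50.
Checked against all permutations: 396 points is optimal.

Max total: 396 points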